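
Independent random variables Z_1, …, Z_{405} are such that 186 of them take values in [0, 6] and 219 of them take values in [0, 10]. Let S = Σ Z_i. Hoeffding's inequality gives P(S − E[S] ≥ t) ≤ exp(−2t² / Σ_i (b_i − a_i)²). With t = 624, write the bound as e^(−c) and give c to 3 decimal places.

27.233

Σ(b_i − a_i)² = 186·6² + 219·10² = 28596.
c = 2t² / 28596 = 2·624² / 28596 = 27.2329.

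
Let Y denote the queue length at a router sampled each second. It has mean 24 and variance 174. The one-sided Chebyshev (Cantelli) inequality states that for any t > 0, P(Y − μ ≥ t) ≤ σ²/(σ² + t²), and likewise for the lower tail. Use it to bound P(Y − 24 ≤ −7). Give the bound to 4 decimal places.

Here σ² = 174 and t = 7, so σ² + t² = 223.
Cantelli's bound: 174/223 = 0.7803.

0.7803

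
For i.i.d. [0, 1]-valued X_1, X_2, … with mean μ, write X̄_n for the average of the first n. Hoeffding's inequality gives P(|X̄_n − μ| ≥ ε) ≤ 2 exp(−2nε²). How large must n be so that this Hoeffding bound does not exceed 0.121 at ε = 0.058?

417

Require 2·exp(−2nε²) ≤ 0.121, i.e. 2nε² ≥ ln(2/0.121) = 2.805112.
So n ≥ 2.805112 / (2·0.058²) = 416.931.
The smallest integer n is 417.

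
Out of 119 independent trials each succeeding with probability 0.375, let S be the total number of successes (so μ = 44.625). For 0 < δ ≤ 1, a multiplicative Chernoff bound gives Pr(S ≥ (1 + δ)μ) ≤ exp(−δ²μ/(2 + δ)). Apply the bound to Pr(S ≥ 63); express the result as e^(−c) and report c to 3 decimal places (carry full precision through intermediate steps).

3.137

Write 63 = (1 + δ)μ, so δ = 63/44.625 − 1 = 0.4117647…
Then the exponent is δ²μ/(2 + δ) = (63 − μ)² / (μ·(2 + δ)) = 3.137195.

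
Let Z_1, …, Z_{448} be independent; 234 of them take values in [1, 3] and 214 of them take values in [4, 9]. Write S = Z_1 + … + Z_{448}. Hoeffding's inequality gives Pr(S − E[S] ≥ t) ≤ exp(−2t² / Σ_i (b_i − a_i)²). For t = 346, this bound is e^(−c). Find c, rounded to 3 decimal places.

38.090

Σ(b_i − a_i)² = 234·2² + 214·5² = 6286.
c = 2t² / 6286 = 2·346² / 6286 = 38.0897.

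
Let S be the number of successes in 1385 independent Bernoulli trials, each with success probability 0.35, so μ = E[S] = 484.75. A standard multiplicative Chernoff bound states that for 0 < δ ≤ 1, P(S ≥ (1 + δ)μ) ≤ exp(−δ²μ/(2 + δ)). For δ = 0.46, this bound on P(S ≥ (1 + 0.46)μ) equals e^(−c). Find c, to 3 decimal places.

c = δ²μ/(2 + δ) = 0.46²·484.75/(2 + 0.46) = 41.6964.

41.696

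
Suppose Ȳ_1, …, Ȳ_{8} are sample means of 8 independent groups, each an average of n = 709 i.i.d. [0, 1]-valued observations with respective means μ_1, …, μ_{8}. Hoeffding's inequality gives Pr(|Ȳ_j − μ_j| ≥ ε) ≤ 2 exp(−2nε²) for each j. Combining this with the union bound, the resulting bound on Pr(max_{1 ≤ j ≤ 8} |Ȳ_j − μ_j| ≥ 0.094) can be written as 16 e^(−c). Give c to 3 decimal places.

Union bound over the 8 events: Pr(max_{1 ≤ j ≤ 8} |Ȳ_j − μ_j| ≥ 0.094) ≤ 8·2·exp(−2nε²) = 16 exp(−2·709·0.094²).
So c = 2·709·0.094² = 12.5294.

12.529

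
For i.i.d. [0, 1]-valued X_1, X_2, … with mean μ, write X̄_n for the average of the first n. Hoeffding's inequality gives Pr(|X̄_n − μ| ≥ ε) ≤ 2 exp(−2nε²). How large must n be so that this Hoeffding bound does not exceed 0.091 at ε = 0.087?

Require 2·exp(−2nε²) ≤ 0.091, i.e. 2nε² ≥ ln(2/0.091) = 3.090043.
So n ≥ 3.090043 / (2·0.087²) = 204.125.
The smallest integer n is 205.

205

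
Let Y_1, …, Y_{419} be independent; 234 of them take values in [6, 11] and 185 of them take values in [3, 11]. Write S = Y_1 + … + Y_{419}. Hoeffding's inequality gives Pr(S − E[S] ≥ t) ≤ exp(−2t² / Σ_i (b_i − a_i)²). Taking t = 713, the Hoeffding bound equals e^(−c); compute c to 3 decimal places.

57.475

Σ(b_i − a_i)² = 234·5² + 185·8² = 17690.
c = 2t² / 17690 = 2·713² / 17690 = 57.4753.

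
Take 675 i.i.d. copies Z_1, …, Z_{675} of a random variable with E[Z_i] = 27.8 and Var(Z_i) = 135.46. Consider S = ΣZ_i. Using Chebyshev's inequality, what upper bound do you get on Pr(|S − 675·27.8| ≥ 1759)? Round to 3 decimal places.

0.030

Var(S) = n·Var(Z_i) = 675·135.46 = 91435.5.
Chebyshev: Pr(|S − 675·27.8| ≥ 1759) ≤ Var(S)/1759² = 91435.5/3094081 = 0.0296.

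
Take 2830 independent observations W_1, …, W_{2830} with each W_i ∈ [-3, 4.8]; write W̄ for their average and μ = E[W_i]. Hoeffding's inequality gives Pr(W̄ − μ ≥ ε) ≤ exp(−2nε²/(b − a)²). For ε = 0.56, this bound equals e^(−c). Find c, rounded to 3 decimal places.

c = 2nε²/(b − a)² = 2·2830·0.56² / 7.8² = 29.1745.

29.174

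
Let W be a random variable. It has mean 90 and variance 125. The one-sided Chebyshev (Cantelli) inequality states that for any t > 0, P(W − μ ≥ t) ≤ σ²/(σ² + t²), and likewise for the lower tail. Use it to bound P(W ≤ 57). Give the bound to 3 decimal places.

Here σ² = 125 and t = 33, so σ² + t² = 1214.
Cantelli's bound: 125/1214 = 0.1030.

0.103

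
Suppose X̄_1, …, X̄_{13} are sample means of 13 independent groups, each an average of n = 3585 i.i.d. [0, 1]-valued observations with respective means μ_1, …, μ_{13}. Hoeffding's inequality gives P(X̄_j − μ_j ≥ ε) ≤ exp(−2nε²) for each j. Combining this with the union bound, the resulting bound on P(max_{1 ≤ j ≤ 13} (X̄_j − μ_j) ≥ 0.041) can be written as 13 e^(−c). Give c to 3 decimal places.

Union bound over the 13 events: P(max_{1 ≤ j ≤ 13} (X̄_j − μ_j) ≥ 0.041) ≤ 13·exp(−2nε²) = 13 exp(−2·3585·0.041²).
So c = 2·3585·0.041² = 12.0528.

12.053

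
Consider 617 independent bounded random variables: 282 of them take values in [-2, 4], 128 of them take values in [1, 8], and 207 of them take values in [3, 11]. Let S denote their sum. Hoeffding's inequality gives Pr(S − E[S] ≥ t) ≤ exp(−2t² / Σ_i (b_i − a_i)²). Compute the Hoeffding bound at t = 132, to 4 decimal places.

Σ(b_i − a_i)² = 282·6² + 128·7² + 207·8² = 29672.
Exponent = 2·132² / 29672 = 1.17444.
Bound = exp(−1.17444) = 0.30899.

0.3090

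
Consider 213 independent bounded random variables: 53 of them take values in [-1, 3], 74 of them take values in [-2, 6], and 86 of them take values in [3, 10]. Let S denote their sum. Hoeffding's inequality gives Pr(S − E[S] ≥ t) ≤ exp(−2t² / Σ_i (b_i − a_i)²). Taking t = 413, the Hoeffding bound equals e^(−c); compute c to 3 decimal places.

34.817

Σ(b_i − a_i)² = 53·4² + 74·8² + 86·7² = 9798.
c = 2t² / 9798 = 2·413² / 9798 = 34.8171.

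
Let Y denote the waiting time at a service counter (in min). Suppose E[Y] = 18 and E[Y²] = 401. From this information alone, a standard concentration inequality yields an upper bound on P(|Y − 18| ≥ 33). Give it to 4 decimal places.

The first two moments determine the variance, so Chebyshev's inequality is the sharpest standard bound available.
Var(Y) = E[Y²] − (E[Y])² = 401 − 324 = 77.
Chebyshev's inequality: P(|Y − μ| ≥ t) ≤ Var(Y)/t² = 77/1089 = 0.0707.

0.0707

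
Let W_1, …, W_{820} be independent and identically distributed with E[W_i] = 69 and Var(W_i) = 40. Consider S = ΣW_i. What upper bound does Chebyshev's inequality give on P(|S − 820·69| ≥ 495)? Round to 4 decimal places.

0.1339

Var(S) = n·Var(W_i) = 820·40 = 32800.
Chebyshev: P(|S − 820·69| ≥ 495) ≤ Var(S)/495² = 32800/245025 = 0.1339.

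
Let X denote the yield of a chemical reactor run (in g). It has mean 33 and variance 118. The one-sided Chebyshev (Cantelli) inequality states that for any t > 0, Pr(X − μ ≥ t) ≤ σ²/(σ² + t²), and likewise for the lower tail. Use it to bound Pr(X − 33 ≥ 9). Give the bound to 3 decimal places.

0.593

Here σ² = 118 and t = 9, so σ² + t² = 199.
Cantelli's bound: 118/199 = 0.5930.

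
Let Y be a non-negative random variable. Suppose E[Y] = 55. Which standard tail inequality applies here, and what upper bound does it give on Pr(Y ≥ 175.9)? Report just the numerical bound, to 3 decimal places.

0.313

Only the mean of a non-negative variable is known, so Markov's inequality is the applicable tail bound.
Markov's inequality: for a non-negative random variable, Pr(Y ≥ a) ≤ E[Y]/a.
Here E[Y] = 55 and a = 175.9, so the bound is 55/175.9 = 0.3127.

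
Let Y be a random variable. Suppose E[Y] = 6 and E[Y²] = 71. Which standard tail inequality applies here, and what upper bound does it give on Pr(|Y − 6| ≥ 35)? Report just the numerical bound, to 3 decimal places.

The first two moments determine the variance, so Chebyshev's inequality is the sharpest standard bound available.
Var(Y) = E[Y²] − (E[Y])² = 71 − 36 = 35.
Chebyshev's inequality: Pr(|Y − μ| ≥ t) ≤ Var(Y)/t² = 35/1225 = 0.0286.

0.029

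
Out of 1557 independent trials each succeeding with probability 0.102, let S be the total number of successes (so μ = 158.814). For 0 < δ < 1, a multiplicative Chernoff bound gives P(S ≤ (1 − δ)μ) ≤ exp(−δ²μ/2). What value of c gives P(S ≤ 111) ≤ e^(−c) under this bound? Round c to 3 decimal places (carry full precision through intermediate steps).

7.198

Write 111 = (1 − δ)μ, so δ = 1 − 111/158.814 = 0.3010692…
Then the exponent is δ²μ/2 = (μ − 111)²/(2μ) = 7.197661.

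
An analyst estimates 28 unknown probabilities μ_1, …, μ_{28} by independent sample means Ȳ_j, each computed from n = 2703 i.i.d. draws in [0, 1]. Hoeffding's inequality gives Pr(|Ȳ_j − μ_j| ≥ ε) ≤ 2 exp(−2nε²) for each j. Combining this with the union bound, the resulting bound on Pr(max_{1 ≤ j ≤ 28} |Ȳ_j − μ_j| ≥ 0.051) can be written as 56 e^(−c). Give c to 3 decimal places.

14.061

Union bound over the 28 events: Pr(max_{1 ≤ j ≤ 28} |Ȳ_j − μ_j| ≥ 0.051) ≤ 28·2·exp(−2nε²) = 56 exp(−2·2703·0.051²).
So c = 2·2703·0.051² = 14.0610.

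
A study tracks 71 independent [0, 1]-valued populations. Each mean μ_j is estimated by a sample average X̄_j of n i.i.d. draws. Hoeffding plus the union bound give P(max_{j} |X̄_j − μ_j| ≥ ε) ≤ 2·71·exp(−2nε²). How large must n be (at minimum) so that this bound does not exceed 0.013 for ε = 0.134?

Need 2·71·exp(−2nε²) ≤ 0.013, i.e. exp(−2nε²) ≤ 0.013/142.
So 2nε² ≥ ln(142/0.013) = 9.298633.
Hence n ≥ 9.298633/(2·0.134²) = 258.928.
The smallest integer n is 259.

259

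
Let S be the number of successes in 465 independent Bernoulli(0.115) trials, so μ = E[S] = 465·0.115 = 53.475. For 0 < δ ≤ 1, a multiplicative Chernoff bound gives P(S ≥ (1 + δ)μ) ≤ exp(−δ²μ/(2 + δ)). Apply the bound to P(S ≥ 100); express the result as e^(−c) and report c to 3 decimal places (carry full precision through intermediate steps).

Write 100 = (1 + δ)μ, so δ = 100/53.475 − 1 = 0.8700327…
Then the exponent is δ²μ/(2 + δ) = (100 − μ)² / (μ·(2 + δ)) = 14.103767.

14.104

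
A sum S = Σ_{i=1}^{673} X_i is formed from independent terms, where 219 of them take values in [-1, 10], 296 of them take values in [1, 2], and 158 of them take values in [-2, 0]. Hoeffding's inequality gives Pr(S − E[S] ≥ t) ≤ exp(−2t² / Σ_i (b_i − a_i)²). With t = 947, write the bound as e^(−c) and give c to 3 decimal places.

Σ(b_i − a_i)² = 219·11² + 296·1² + 158·2² = 27427.
c = 2t² / 27427 = 2·947² / 27427 = 65.3961.

65.396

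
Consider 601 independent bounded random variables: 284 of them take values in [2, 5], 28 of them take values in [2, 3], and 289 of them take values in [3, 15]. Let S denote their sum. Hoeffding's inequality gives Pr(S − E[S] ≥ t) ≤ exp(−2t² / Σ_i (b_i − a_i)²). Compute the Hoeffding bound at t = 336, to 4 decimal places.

Σ(b_i − a_i)² = 284·3² + 28·1² + 289·12² = 44200.
Exponent = 2·336² / 44200 = 5.10842.
Bound = exp(−5.10842) = 0.00605.

0.0060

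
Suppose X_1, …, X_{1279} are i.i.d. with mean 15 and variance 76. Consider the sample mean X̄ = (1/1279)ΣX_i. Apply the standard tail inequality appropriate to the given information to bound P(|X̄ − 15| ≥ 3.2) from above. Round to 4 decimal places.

With mean and variance of each term known, Chebyshev's inequality bounds the deviation of the sum (or sample mean).
Var(X̄) = Var(X_i)/n = 76/1279 = 0.059421.
Chebyshev: P(|X̄ − 15| ≥ 3.2) ≤ Var(X̄)/(3.2)² = 76/(1279·3.2²) = 0.0058.

0.0058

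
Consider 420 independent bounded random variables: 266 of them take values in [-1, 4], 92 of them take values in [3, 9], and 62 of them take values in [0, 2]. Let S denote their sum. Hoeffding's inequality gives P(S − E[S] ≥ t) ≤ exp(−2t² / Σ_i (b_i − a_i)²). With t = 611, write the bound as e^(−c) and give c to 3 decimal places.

73.129

Σ(b_i − a_i)² = 266·5² + 92·6² + 62·2² = 10210.
c = 2t² / 10210 = 2·611² / 10210 = 73.1285.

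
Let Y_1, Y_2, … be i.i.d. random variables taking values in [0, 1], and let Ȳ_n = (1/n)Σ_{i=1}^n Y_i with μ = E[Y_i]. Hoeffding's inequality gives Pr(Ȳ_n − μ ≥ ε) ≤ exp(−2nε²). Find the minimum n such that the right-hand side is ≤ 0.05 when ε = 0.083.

218

Require exp(−2nε²) ≤ 0.05, i.e. 2nε² ≥ ln(1/0.05) = 2.995732.
So n ≥ 2.995732 / (2·0.083²) = 217.429.
The smallest integer n is 218.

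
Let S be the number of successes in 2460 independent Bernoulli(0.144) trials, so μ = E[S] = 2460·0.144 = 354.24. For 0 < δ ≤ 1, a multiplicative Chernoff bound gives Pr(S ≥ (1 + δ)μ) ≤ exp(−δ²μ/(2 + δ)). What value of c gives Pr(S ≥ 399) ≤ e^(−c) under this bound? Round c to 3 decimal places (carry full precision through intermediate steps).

Write 399 = (1 + δ)μ, so δ = 399/354.24 − 1 = 0.126355…
Then the exponent is δ²μ/(2 + δ) = (399 − μ)² / (μ·(2 + δ)) = 2.659787.

2.660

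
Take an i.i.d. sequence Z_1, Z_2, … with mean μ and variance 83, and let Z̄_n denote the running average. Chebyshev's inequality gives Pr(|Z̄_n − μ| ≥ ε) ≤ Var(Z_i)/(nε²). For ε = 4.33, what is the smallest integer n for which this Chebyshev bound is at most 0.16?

Require 83/(n·4.33²) ≤ 0.16, i.e. n ≥ 83/(0.16·4.33²) = 27.668.
The smallest integer n is 28.

28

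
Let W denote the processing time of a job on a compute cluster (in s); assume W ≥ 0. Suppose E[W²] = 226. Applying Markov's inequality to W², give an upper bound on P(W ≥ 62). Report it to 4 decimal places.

0.0588

Since W ≥ 0, the event {W ≥ 62} is the same as {W² ≥ 3844}.
Markov's inequality applied to W² gives P(W² ≥ 3844) ≤ E[W²]/3844 = 226/3844 = 0.0588.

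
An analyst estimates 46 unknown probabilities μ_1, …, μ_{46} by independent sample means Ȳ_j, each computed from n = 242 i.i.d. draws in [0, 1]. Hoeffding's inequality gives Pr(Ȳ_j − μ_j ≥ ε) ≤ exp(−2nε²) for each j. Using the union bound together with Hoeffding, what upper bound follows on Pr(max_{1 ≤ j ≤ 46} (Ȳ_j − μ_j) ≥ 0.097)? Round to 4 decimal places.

0.4842

Per-experiment Hoeffding bound: exp(−2·242·0.097²) = exp(−4.55396) = 0.010525.
Union bound over 46 events: 46·0.010525 = 0.48417.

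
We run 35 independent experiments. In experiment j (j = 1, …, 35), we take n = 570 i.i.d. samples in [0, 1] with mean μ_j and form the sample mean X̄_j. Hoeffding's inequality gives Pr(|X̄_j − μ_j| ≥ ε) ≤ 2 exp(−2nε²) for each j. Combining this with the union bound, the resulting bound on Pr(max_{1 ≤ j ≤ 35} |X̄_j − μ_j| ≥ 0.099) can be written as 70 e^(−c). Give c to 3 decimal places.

Union bound over the 35 events: Pr(max_{1 ≤ j ≤ 35} |X̄_j − μ_j| ≥ 0.099) ≤ 35·2·exp(−2nε²) = 70 exp(−2·570·0.099²).
So c = 2·570·0.099² = 11.1731.

11.173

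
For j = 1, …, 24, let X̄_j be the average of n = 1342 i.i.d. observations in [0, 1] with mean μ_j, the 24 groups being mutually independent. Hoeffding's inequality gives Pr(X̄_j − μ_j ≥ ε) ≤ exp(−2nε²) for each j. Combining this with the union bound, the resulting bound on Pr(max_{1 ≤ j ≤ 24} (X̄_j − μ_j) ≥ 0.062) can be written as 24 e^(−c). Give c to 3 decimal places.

Union bound over the 24 events: Pr(max_{1 ≤ j ≤ 24} (X̄_j − μ_j) ≥ 0.062) ≤ 24·exp(−2nε²) = 24 exp(−2·1342·0.062²).
So c = 2·1342·0.062² = 10.3173.

10.317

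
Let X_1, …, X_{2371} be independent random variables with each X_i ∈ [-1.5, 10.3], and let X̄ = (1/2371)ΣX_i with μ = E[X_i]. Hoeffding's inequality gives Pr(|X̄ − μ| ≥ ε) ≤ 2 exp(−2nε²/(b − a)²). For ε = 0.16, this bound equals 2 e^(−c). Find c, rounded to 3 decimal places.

0.872

c = 2nε²/(b − a)² = 2·2371·0.16² / 11.8² = 0.8718.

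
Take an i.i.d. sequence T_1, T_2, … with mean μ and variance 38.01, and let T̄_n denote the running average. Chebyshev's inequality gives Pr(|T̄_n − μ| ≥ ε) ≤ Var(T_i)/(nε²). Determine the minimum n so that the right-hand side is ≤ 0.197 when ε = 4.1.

12

Require 38.01/(n·4.1²) ≤ 0.197, i.e. n ≥ 38.01/(0.197·4.1²) = 11.478.
The smallest integer n is 12.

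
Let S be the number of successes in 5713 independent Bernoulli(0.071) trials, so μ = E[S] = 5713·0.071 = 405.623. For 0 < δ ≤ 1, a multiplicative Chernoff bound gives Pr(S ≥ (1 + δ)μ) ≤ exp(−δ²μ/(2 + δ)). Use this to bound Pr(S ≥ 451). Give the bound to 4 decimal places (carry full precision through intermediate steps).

0.0904

Write 451 = (1 + δ)μ, so δ = 451/405.623 − 1 = 0.1118699…
Then the exponent is δ²μ/(2 + δ) = (451 − μ)² / (μ·(2 + δ)) = 2.403709.
Bound = exp(−2.403709) = 0.09038.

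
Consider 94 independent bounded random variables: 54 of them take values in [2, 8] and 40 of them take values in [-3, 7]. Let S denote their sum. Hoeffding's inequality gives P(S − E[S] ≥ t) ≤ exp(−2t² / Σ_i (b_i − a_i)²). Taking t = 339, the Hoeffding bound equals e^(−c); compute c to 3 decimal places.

38.668

Σ(b_i − a_i)² = 54·6² + 40·10² = 5944.
c = 2t² / 5944 = 2·339² / 5944 = 38.6679.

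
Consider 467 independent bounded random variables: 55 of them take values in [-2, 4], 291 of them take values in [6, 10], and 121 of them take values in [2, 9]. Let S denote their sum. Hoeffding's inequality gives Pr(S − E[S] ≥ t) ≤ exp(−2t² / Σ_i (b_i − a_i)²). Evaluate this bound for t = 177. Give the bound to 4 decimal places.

Σ(b_i − a_i)² = 55·6² + 291·4² + 121·7² = 12565.
Exponent = 2·177² / 12565 = 4.98671.
Bound = exp(−4.98671) = 0.00683.

0.0068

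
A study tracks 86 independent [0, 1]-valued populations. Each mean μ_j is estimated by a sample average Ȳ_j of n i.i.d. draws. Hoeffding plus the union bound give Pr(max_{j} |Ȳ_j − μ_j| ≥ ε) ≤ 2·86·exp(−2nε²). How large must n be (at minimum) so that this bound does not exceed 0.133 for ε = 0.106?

319

Need 2·86·exp(−2nε²) ≤ 0.133, i.e. exp(−2nε²) ≤ 0.133/172.
So 2nε² ≥ ln(172/0.133) = 7.164901.
Hence n ≥ 7.164901/(2·0.106²) = 318.837.
The smallest integer n is 319.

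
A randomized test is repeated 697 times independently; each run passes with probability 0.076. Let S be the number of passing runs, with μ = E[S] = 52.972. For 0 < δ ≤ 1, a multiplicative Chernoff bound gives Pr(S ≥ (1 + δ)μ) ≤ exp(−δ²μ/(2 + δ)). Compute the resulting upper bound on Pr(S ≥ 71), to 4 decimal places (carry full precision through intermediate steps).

0.0727

Write 71 = (1 + δ)μ, so δ = 71/52.972 − 1 = 0.3403307…
Then the exponent is δ²μ/(2 + δ) = (71 − μ)² / (μ·(2 + δ)) = 2.621631.
Bound = exp(−2.621631) = 0.07268.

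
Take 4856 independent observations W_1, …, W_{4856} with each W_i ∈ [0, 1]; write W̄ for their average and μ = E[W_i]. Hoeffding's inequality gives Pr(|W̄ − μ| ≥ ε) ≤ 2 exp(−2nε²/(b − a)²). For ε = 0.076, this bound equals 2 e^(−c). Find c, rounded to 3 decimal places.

c = 2nε²/(b − a)² = 2·4856·0.076² / 1² = 56.0965.

56.097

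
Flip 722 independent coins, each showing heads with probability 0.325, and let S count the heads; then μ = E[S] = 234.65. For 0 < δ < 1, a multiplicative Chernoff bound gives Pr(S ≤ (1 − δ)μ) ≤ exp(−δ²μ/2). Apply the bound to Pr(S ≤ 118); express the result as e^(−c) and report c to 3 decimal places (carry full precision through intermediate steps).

Write 118 = (1 − δ)μ, so δ = 1 − 118/234.65 = 0.4971234…
Then the exponent is δ²μ/2 = (μ − 118)²/(2μ) = 28.994721.

28.995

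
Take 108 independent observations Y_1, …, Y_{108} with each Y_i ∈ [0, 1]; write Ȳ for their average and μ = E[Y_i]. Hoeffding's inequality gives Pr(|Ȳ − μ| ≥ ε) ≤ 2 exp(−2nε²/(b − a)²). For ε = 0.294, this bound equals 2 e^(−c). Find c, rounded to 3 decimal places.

c = 2nε²/(b − a)² = 2·108·0.294² / 1² = 18.6702.

18.670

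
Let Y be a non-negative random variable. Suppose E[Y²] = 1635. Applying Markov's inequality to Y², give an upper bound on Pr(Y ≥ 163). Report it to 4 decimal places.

Since Y ≥ 0, the event {Y ≥ 163} is the same as {Y² ≥ 26569}.
Markov's inequality applied to Y² gives Pr(Y² ≥ 26569) ≤ E[Y²]/26569 = 1635/26569 = 0.0615.

0.0615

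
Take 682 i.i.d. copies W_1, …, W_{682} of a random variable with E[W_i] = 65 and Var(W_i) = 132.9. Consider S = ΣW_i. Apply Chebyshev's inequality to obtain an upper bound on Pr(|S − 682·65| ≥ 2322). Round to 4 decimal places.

0.0168

Var(S) = n·Var(W_i) = 682·132.9 = 90637.8.
Chebyshev: Pr(|S − 682·65| ≥ 2322) ≤ Var(S)/2322² = 90637.8/5391684 = 0.0168.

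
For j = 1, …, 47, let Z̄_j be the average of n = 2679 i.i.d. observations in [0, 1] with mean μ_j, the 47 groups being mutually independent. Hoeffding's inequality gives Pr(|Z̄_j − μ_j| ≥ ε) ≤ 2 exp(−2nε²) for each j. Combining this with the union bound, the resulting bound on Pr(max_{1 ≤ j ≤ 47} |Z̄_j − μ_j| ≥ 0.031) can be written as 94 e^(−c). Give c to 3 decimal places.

5.149

Union bound over the 47 events: Pr(max_{1 ≤ j ≤ 47} |Z̄_j − μ_j| ≥ 0.031) ≤ 47·2·exp(−2nε²) = 94 exp(−2·2679·0.031²).
So c = 2·2679·0.031² = 5.1490.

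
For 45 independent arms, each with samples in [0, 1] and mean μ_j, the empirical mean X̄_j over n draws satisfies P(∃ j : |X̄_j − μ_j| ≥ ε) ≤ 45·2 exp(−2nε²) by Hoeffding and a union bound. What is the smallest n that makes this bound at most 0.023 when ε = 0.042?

2345

Need 2·45·exp(−2nε²) ≤ 0.023, i.e. exp(−2nε²) ≤ 0.023/90.
So 2nε² ≥ ln(90/0.023) = 8.272071.
Hence n ≥ 8.272071/(2·0.042²) = 2344.691.
The smallest integer n is 2345.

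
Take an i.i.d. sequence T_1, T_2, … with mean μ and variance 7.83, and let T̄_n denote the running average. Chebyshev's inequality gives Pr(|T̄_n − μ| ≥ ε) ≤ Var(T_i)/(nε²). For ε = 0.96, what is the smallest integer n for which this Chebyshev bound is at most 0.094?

91

Require 7.83/(n·0.96²) ≤ 0.094, i.e. n ≥ 7.83/(0.094·0.96²) = 90.384.
The smallest integer n is 91.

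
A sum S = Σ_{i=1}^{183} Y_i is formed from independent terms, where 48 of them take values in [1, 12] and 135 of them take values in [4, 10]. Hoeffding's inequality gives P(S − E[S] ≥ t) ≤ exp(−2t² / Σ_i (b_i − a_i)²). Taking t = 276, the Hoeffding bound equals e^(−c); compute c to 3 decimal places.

Σ(b_i − a_i)² = 48·11² + 135·6² = 10668.
c = 2t² / 10668 = 2·276² / 10668 = 14.2812.

14.281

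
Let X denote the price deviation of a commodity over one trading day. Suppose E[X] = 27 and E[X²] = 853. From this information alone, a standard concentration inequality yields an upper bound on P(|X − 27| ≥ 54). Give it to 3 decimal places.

The first two moments determine the variance, so Chebyshev's inequality is the sharpest standard bound available.
Var(X) = E[X²] − (E[X])² = 853 − 729 = 124.
Chebyshev's inequality: P(|X − μ| ≥ t) ≤ Var(X)/t² = 124/2916 = 0.0425.

0.043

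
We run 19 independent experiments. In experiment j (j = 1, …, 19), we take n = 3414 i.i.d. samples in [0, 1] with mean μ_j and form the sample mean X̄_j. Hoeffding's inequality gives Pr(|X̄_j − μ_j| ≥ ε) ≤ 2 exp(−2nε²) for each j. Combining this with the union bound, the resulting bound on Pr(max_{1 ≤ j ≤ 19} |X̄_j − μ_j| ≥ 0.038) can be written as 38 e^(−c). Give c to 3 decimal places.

9.860

Union bound over the 19 events: Pr(max_{1 ≤ j ≤ 19} |X̄_j − μ_j| ≥ 0.038) ≤ 19·2·exp(−2nε²) = 38 exp(−2·3414·0.038²).
So c = 2·3414·0.038² = 9.8596.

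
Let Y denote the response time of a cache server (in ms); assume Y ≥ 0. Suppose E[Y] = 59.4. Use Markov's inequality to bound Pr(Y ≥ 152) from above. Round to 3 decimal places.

0.391

Markov's inequality: for a non-negative random variable, Pr(Y ≥ a) ≤ E[Y]/a.
Here E[Y] = 59.4 and a = 152, so the bound is 59.4/152 = 0.3908.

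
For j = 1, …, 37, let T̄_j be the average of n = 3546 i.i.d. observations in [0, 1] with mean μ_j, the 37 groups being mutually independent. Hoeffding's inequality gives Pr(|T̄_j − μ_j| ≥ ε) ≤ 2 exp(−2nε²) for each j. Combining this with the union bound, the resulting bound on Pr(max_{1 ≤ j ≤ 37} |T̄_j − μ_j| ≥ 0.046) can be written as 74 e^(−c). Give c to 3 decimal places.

Union bound over the 37 events: Pr(max_{1 ≤ j ≤ 37} |T̄_j − μ_j| ≥ 0.046) ≤ 37·2·exp(−2nε²) = 74 exp(−2·3546·0.046²).
So c = 2·3546·0.046² = 15.0067.

15.007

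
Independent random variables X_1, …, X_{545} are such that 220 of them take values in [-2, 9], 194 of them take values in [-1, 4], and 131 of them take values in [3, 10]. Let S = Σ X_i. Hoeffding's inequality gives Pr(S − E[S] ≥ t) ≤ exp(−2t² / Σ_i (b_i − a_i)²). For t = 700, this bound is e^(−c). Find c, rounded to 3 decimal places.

Σ(b_i − a_i)² = 220·11² + 194·5² + 131·7² = 37889.
c = 2t² / 37889 = 2·700² / 37889 = 25.8650.

25.865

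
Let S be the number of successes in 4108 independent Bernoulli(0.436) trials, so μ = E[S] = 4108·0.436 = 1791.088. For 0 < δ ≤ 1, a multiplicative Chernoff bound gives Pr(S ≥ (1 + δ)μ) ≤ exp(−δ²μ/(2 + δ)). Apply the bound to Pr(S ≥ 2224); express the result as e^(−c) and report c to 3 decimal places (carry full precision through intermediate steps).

Write 2224 = (1 + δ)μ, so δ = 2224/1791.088 − 1 = 0.2417034…
Then the exponent is δ²μ/(2 + δ) = (2224 − μ)² / (μ·(2 + δ)) = 46.677134.

46.677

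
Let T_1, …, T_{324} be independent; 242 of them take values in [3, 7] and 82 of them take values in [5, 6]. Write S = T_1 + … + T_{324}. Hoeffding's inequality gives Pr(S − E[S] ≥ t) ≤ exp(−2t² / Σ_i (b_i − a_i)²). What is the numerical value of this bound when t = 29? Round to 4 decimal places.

Σ(b_i − a_i)² = 242·4² + 82·1² = 3954.
Exponent = 2·29² / 3954 = 0.42539.
Bound = exp(−0.42539) = 0.65351.

0.6535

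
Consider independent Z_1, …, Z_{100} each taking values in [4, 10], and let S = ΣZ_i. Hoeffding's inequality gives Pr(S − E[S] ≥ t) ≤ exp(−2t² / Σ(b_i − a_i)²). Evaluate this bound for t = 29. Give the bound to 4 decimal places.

Σ(b_i − a_i)² = 100·(6)² = 3600.
Exponent = 2·29²/3600 = 0.4672.
Bound = exp(−0.4672) = 0.62674.

0.6267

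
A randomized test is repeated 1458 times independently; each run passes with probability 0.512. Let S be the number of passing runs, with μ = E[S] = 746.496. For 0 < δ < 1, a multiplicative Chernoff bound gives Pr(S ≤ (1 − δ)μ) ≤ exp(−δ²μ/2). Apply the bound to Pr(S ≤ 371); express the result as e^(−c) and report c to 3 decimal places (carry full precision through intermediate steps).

94.439

Write 371 = (1 − δ)μ, so δ = 1 − 371/746.496 = 0.5030114…
Then the exponent is δ²μ/2 = (μ − 371)²/(2μ) = 94.439385.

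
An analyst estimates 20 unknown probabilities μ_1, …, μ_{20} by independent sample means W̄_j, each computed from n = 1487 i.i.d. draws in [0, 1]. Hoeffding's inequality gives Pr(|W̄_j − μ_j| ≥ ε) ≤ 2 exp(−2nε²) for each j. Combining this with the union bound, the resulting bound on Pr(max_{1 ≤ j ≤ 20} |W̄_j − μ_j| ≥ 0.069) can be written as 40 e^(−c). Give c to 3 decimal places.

14.159

Union bound over the 20 events: Pr(max_{1 ≤ j ≤ 20} |W̄_j − μ_j| ≥ 0.069) ≤ 20·2·exp(−2nε²) = 40 exp(−2·1487·0.069²).
So c = 2·1487·0.069² = 14.1592.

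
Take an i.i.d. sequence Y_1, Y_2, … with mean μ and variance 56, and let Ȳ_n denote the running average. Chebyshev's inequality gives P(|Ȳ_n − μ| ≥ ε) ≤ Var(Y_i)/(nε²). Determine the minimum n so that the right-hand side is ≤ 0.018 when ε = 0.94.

Require 56/(n·0.94²) ≤ 0.018, i.e. n ≥ 56/(0.018·0.94²) = 3520.950.
The smallest integer n is 3521.

3521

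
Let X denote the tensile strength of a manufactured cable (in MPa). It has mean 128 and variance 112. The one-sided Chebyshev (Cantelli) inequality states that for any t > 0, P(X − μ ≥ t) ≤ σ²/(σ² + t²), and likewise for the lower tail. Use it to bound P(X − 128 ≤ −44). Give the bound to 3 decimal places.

Here σ² = 112 and t = 44, so σ² + t² = 2048.
Cantelli's bound: 112/2048 = 0.0547.

0.055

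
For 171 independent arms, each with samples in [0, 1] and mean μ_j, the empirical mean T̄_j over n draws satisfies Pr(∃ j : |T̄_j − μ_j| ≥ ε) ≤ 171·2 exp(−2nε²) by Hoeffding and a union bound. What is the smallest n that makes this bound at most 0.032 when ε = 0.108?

Need 2·171·exp(−2nε²) ≤ 0.032, i.e. exp(−2nε²) ≤ 0.032/342.
So 2nε² ≥ ln(342/0.032) = 9.276830.
Hence n ≥ 9.276830/(2·0.108²) = 397.669.
The smallest integer n is 398.

398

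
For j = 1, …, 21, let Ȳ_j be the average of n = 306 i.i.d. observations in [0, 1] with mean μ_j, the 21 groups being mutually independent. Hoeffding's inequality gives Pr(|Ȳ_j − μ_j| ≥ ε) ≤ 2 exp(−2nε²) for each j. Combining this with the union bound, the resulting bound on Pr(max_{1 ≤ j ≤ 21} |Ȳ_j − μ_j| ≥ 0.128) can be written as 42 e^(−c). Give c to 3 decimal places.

10.027

Union bound over the 21 events: Pr(max_{1 ≤ j ≤ 21} |Ȳ_j − μ_j| ≥ 0.128) ≤ 21·2·exp(−2nε²) = 42 exp(−2·306·0.128²).
So c = 2·306·0.128² = 10.0270.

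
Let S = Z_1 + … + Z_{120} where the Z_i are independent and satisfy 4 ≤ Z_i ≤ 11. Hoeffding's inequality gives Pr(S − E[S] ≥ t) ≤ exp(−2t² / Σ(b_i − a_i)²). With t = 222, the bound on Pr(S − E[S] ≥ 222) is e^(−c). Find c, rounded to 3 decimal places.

Σ(b_i − a_i)² = 120·(7)² = 5880.
c = 2t²/5880 = 2·222²/5880 = 16.7633.

16.763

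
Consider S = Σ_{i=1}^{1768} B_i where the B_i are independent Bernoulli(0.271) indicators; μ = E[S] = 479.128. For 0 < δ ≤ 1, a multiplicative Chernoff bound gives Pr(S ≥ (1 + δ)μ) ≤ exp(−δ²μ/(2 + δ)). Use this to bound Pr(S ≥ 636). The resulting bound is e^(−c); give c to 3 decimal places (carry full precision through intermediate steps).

Write 636 = (1 + δ)μ, so δ = 636/479.128 − 1 = 0.3274115…
Then the exponent is δ²μ/(2 + δ) = (636 − μ)² / (μ·(2 + δ)) = 22.068161.

22.068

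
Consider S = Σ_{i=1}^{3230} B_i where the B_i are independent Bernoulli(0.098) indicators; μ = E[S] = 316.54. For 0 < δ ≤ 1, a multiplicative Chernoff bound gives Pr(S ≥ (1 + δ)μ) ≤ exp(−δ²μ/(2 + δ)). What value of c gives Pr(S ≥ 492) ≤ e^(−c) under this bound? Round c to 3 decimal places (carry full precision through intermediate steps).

Write 492 = (1 + δ)μ, so δ = 492/316.54 − 1 = 0.5543059…
Then the exponent is δ²μ/(2 + δ) = (492 − μ)² / (μ·(2 + δ)) = 38.076300.

38.076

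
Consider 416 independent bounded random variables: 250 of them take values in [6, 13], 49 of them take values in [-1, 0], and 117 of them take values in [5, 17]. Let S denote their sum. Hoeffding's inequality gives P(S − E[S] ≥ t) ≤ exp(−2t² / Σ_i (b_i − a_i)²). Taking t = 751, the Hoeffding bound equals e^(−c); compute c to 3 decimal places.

38.700

Σ(b_i − a_i)² = 250·7² + 49·1² + 117·12² = 29147.
c = 2t² / 29147 = 2·751² / 29147 = 38.7004.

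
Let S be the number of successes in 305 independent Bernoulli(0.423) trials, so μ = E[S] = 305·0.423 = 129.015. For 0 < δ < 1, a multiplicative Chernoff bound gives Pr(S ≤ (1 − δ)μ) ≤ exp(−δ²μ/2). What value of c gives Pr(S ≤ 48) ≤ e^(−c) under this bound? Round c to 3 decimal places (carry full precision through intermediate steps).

25.437

Write 48 = (1 − δ)μ, so δ = 1 − 48/129.015 = 0.6279502…
Then the exponent is δ²μ/2 = (μ − 48)²/(2μ) = 25.436694.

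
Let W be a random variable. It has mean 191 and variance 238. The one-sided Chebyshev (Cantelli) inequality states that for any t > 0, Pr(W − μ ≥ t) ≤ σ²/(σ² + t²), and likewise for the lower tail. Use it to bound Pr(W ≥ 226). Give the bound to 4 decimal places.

Here σ² = 238 and t = 35, so σ² + t² = 1463.
Cantelli's bound: 238/1463 = 0.1627.

0.1627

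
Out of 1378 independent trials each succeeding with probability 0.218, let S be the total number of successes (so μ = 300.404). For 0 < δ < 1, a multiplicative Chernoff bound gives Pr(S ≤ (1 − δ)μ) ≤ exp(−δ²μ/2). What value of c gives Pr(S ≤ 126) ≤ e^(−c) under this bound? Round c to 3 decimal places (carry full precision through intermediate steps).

Write 126 = (1 − δ)μ, so δ = 1 − 126/300.404 = 0.5805648…
Then the exponent is δ²μ/2 = (μ − 126)²/(2μ) = 50.626415.

50.626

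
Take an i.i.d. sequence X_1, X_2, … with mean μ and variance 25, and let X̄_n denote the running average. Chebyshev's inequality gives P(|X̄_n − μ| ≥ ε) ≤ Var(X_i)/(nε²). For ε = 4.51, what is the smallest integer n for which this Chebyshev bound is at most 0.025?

50

Require 25/(n·4.51²) ≤ 0.025, i.e. n ≥ 25/(0.025·4.51²) = 49.164.
The smallest integer n is 50.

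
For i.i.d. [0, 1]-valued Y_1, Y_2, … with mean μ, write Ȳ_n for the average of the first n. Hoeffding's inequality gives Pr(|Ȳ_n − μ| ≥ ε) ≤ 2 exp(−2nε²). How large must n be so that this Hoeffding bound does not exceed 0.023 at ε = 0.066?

Require 2·exp(−2nε²) ≤ 0.023, i.e. 2nε² ≥ ln(2/0.023) = 4.465408.
So n ≥ 4.465408 / (2·0.066²) = 512.558.
The smallest integer n is 513.

513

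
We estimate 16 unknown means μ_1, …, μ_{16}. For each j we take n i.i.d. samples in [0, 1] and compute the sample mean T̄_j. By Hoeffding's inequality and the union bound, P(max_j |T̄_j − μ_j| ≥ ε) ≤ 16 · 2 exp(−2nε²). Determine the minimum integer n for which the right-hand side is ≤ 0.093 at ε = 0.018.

9014

Need 2·16·exp(−2nε²) ≤ 0.093, i.e. exp(−2nε²) ≤ 0.093/32.
So 2nε² ≥ ln(32/0.093) = 5.840892.
Hence n ≥ 5.840892/(2·0.018²) = 9013.722.
The smallest integer n is 9014.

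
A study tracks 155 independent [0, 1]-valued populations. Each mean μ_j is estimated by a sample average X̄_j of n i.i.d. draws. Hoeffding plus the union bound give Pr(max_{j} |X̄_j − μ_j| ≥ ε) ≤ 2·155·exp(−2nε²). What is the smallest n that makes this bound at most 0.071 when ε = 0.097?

446

Need 2·155·exp(−2nε²) ≤ 0.071, i.e. exp(−2nε²) ≤ 0.071/310.
So 2nε² ≥ ln(310/0.071) = 8.381648.
Hence n ≥ 8.381648/(2·0.097²) = 445.406.
The smallest integer n is 446.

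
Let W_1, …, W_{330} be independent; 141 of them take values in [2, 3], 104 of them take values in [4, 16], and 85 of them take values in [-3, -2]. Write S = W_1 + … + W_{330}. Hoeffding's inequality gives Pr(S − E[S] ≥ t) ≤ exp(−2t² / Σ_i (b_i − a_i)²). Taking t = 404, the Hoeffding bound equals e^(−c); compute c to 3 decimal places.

Σ(b_i − a_i)² = 141·1² + 104·12² + 85·1² = 15202.
c = 2t² / 15202 = 2·404² / 15202 = 21.4730.

21.473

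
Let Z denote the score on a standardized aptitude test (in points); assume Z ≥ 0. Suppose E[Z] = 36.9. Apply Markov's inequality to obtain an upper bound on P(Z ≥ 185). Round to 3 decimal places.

Markov's inequality: for a non-negative random variable, P(Z ≥ a) ≤ E[Z]/a.
Here E[Z] = 36.9 and a = 185, so the bound is 36.9/185 = 0.1995.

0.199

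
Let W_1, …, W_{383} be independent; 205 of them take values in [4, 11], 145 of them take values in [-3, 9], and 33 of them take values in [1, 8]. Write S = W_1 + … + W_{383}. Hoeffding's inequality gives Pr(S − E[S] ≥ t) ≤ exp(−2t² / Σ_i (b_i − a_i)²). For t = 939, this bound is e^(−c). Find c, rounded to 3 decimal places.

54.190

Σ(b_i − a_i)² = 205·7² + 145·12² + 33·7² = 32542.
c = 2t² / 32542 = 2·939² / 32542 = 54.1897.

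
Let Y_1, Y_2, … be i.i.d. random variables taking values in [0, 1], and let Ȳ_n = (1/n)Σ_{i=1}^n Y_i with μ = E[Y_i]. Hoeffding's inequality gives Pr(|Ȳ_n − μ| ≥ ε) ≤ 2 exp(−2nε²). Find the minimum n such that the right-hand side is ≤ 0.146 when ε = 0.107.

Require 2·exp(−2nε²) ≤ 0.146, i.e. 2nε² ≥ ln(2/0.146) = 2.617296.
So n ≥ 2.617296 / (2·0.107²) = 114.302.
The smallest integer n is 115.

115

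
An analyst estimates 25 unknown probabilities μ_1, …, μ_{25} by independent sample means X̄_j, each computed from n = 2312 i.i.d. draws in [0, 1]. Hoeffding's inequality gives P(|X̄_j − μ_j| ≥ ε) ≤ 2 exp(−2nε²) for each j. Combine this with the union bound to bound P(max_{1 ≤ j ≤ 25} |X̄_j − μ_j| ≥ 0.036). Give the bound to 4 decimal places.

0.1248

Per-experiment Hoeffding bound: 2·exp(−2·2312·0.036²) = 2·exp(−5.99270) = 0.0049938.
Union bound over 25 events: 25·0.0049938 = 0.12485.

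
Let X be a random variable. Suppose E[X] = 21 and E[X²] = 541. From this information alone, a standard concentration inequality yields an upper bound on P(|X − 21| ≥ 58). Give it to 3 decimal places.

0.030

The first two moments determine the variance, so Chebyshev's inequality is the sharpest standard bound available.
Var(X) = E[X²] − (E[X])² = 541 − 441 = 100.
Chebyshev's inequality: P(|X − μ| ≥ t) ≤ Var(X)/t² = 100/3364 = 0.0297.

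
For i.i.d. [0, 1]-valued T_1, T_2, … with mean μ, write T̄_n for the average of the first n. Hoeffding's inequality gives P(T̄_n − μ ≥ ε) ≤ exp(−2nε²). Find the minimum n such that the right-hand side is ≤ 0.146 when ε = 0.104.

89

Require exp(−2nε²) ≤ 0.146, i.e. 2nε² ≥ ln(1/0.146) = 1.924149.
So n ≥ 1.924149 / (2·0.104²) = 88.949.
The smallest integer n is 89.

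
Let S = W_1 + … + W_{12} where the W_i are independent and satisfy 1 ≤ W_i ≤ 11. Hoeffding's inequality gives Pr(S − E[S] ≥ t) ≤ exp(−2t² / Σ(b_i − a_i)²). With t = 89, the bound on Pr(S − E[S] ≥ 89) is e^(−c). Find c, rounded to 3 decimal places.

Σ(b_i − a_i)² = 12·(10)² = 1200.
c = 2t²/1200 = 2·89²/1200 = 13.2017.

13.202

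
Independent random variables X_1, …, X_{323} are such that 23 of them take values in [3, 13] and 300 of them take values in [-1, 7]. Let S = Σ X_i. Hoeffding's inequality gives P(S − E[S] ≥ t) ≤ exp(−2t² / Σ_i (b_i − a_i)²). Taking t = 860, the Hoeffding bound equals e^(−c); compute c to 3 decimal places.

Σ(b_i − a_i)² = 23·10² + 300·8² = 21500.
c = 2t² / 21500 = 2·860² / 21500 = 68.8000.

68.800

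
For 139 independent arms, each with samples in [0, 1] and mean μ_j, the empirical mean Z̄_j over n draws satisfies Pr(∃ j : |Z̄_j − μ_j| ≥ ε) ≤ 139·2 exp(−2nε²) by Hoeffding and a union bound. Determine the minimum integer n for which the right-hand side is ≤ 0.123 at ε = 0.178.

122

Need 2·139·exp(−2nε²) ≤ 0.123, i.e. exp(−2nε²) ≤ 0.123/278.
So 2nε² ≥ ln(278/0.123) = 7.723192.
Hence n ≥ 7.723192/(2·0.178²) = 121.878.
The smallest integer n is 122.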